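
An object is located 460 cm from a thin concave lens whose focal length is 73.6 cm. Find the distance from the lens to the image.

For a concave lens, f = -73.6 cm.
Lens equation: 1/s_i = 1/f − 1/s_o = 1/(-73.60) − 1/(460) = -0.01359 − 0.002174 = -0.01576, so s_i = -63.4 cm.
The image is virtual, upright and reduced, on the same side as the object.

63.4 cm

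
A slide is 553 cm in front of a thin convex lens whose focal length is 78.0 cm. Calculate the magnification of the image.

m = -0.164

1/d_i = 1/f − 1/d_o = 1/(78.00) − 1/(553) = 0.01101, so d_i = 90.81 cm.
m = −d_i/d_o = −(90.81)/(553) = -0.164.
The image is real, inverted and reduced, on the far side of the lens.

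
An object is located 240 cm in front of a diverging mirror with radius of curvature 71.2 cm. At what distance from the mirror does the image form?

f = R/2 = 71.2/2 = 35.60 cm; for a diverging mirror, f = -35.60 cm.
Mirror equation: 1/d_i = 1/f − 1/d_o = 1/(-35.60) − 1/(240) = -0.02809 − 0.004167 = -0.03226, so d_i = -31.0 cm.
The image is virtual, upright and reduced, behind the mirror.

31.0 cm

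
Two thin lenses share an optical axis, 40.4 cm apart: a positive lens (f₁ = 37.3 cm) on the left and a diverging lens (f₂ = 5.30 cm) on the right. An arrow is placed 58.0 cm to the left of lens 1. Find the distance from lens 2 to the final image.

Lens 1: 1/d_i1 = 1/f₁ − 1/d_o1 = 1/(37.3) − 1/(58.0) = 0.009568, so d_i1 = 104.5 cm.
The intermediate image is 104.5 cm to the right of lens 1, which lies 64.10 cm to the right of lens 2 — a virtual object — so d_o2 = −64.10 cm.
Lens 2 is diverging, so f₂ = −5.30 cm.
Lens 2: 1/d_i2 = 1/f₂ − 1/d_o2 = 1/(-5.30) − 1/(-64.10) = -0.1731, so d_i2 = -5.78 cm.
The final image is virtual, 5.78 cm to the left of lens 2 (overall magnification ≈ 0.16).

5.78 cm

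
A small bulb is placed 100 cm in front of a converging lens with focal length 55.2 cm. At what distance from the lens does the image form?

Lens equation: 1/s_i = 1/f − 1/s_o = 1/(55.20) − 1/(100) = 0.01812 − 0.01000 = 0.008116, so s_i = 123 cm.
The image is real, inverted and enlarged, on the far side of the lens.

123 cm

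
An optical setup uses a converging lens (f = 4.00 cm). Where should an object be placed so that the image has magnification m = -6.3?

4.63 cm

m = −d_i/d_o ⇒ d_i = −m·d_o.
1/f = 1/d_o + 1/d_i = 1/d_o − 1/(m·d_o) = (1 − 1/m)/d_o, so d_o = f(1 − 1/m) = (4.000)(1 − 1/(-6.3)) = 4.63 cm.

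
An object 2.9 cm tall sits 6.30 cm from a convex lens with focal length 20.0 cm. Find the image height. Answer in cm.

1/d_i = 1/f − 1/d_o = 1/(20.00) − 1/(6.30) = -0.1087, so d_i = -9.197 cm.
m = −d_i/d_o = +1.460.
|h_i| = |m|·h_o = 1.460 × 2.9 = 4.23 cm. The image is virtual, upright and enlarged, on the same side as the object.

4.23 cm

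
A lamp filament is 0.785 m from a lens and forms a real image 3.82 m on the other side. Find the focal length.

f = 0.651 m (converging)

Real image ⇒ d_i = +3.82 m.
1/f = 1/d_o + 1/d_i = 1/(0.785) + 1/(3.82) = 1.536, so f = 0.651 m.
Since f is positive, the lens is converging.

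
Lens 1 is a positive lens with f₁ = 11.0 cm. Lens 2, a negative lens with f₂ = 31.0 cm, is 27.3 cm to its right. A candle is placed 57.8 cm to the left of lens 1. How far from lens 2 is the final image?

9.51 cm

Lens 1: 1/d_i1 = 1/f₁ − 1/d_o1 = 1/(11.0) − 1/(57.8) = 0.07361, so d_i1 = 13.59 cm.
The intermediate image is 13.59 cm to the right of lens 1, which is 27.3 − (13.59) = 13.71 cm to the left of lens 2, so d_o2 = +13.71 cm.
Lens 2 is diverging, so f₂ = −31.0 cm.
Lens 2: 1/d_i2 = 1/f₂ − 1/d_o2 = 1/(-31.0) − 1/(13.71) = -0.1052, so d_i2 = -9.51 cm.
The final image is virtual, 9.51 cm to the left of lens 2 (overall magnification ≈ -0.16).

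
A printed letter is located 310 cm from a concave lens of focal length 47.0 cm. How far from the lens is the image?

40.8 cm

For a concave lens, f = -47.0 cm.
Lens equation: 1/q = 1/f − 1/p = 1/(-47.00) − 1/(310) = -0.02128 − 0.003226 = -0.02450, so q = -40.8 cm.
The image is virtual, upright and reduced, on the same side as the object.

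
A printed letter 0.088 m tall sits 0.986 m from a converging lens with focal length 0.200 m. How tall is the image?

1/d_i = 1/f − 1/d_o = 1/(0.2000) − 1/(0.986) = 3.986, so d_i = 0.2509 m.
m = −d_i/d_o = -0.2545.
|h_i| = |m|·h_o = 0.2545 × 0.088 = 0.0224 m. The image is real, inverted and reduced, on the far side of the lens.

0.0224 m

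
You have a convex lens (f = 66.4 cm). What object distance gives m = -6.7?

m = −d_i/d_o ⇒ d_i = −m·d_o.
1/f = 1/d_o + 1/d_i = 1/d_o − 1/(m·d_o) = (1 − 1/m)/d_o, so d_o = f(1 − 1/m) = (66.40)(1 − 1/(-6.7)) = 76.3 cm.

76.3 cm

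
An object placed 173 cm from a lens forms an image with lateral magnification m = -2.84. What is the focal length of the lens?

f = 128 cm (converging)

m = −d_i/d_o ⇒ d_i = −m·d_o = −(-2.84)·(173) = 491.3 cm.
1/f = 1/d_o + 1/d_i = 1/(173) + 1/(491.3) = 0.007816, so f = 128 cm.
Since f is positive, the lens is converging.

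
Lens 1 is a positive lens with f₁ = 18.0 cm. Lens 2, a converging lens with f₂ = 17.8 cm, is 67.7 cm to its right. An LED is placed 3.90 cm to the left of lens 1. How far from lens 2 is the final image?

Lens 1: 1/d_i1 = 1/f₁ − 1/d_o1 = 1/(18.0) − 1/(3.90) = -0.2009, so d_i1 = -4.979 cm.
The intermediate image is 4.979 cm to the left of lens 1 (virtual), which is 67.7 − (-4.979) = 72.68 cm to the left of lens 2, so d_o2 = +72.68 cm.
Lens 2: 1/d_i2 = 1/f₂ − 1/d_o2 = 1/(17.8) − 1/(72.68) = 0.04242, so d_i2 = 23.6 cm.
The final image is real, 23.6 cm to the right of lens 2 (overall magnification ≈ -0.41).

23.6 cm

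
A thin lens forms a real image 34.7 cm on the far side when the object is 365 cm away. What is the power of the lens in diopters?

P = +3.16 D

d_i = +34.7 cm.
1/f = 1/d_o + 1/d_i = 1/(365) + 1/(34.7) = 0.03156 cm⁻¹.
f = 31.69 cm = 0.3169 m, so P = 1/f = +3.16 D.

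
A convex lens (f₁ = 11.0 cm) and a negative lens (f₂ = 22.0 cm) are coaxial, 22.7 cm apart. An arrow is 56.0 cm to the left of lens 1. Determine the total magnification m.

Lens 1: 1/d_i1 = 1/(11.0) − 1/(56.0) = 0.07305, so d_i1 = 13.69 cm; m₁ = −d_i1/d_o1 = -0.2445.
d_o2 = 22.7 − (13.69) = 9.010 cm.
f₂ = −22.0 cm (diverging).
Lens 2: 1/d_i2 = 1/(-22.0) − 1/(9.010) = -0.1564, so d_i2 = -6.392 cm; m₂ = −d_i2/d_o2 = +0.7094.
m = m₁·m₂ = (-0.2445)(+0.7094) = -0.173.

m = -0.173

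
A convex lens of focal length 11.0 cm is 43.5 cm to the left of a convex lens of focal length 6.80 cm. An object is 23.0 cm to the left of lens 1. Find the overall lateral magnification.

Lens 1: 1/d_i1 = 1/(11.0) − 1/(23.0) = 0.04743, so d_i1 = 21.08 cm; m₁ = −d_i1/d_o1 = -0.9165.
d_o2 = 43.5 − (21.08) = 22.42 cm.
Lens 2: 1/d_i2 = 1/(6.80) − 1/(22.42) = 0.1025, so d_i2 = 9.760 cm; m₂ = −d_i2/d_o2 = -0.4353.
m = m₁·m₂ = (-0.9165)(-0.4353) = +0.399.

m = +0.399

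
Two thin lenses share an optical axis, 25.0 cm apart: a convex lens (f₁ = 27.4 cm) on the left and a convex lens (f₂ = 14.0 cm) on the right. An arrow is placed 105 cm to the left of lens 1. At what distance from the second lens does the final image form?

Lens 1: 1/d_i1 = 1/f₁ − 1/d_o1 = 1/(27.4) − 1/(105) = 0.02697, so d_i1 = 37.07 cm.
The intermediate image is 37.07 cm to the right of lens 1, which lies 12.07 cm to the right of lens 2 — a virtual object — so d_o2 = −12.07 cm.
Lens 2: 1/d_i2 = 1/f₂ − 1/d_o2 = 1/(14.0) − 1/(-12.07) = 0.1543, so d_i2 = 6.48 cm.
The final image is real, 6.48 cm to the right of lens 2 (overall magnification ≈ -0.19).

6.48 cm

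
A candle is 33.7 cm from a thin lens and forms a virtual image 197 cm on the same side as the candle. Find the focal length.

f = 40.7 cm (converging)

Virtual image ⇒ d_i = −197 cm.
1/f = 1/d_o + 1/d_i = 1/(33.7) + 1/(-197) = 0.02460, so f = 40.7 cm.
Since f is positive, the thin lens is converging.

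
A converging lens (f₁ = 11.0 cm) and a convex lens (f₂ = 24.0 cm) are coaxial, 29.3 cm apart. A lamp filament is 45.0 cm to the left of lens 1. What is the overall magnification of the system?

m = -0.839

Lens 1: 1/d_i1 = 1/(11.0) − 1/(45.0) = 0.06869, so d_i1 = 14.56 cm; m₁ = −d_i1/d_o1 = -0.3236.
d_o2 = 29.3 − (14.56) = 14.74 cm.
Lens 2: 1/d_i2 = 1/(24.0) − 1/(14.74) = -0.02618, so d_i2 = -38.20 cm; m₂ = −d_i2/d_o2 = +2.592.
m = m₁·m₂ = (-0.3236)(+2.592) = -0.839.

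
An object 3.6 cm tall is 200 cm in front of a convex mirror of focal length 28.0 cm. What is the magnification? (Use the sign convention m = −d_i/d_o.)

For a convex mirror, f = -28.0 cm.
1/d_i = 1/f − 1/d_o = 1/(-28.00) − 1/(200) = -0.04071, so d_i = -24.56 cm.
m = −d_i/d_o = −(-24.56)/(200) = +0.123.
The image is virtual, upright and reduced, behind the mirror.

m = +0.123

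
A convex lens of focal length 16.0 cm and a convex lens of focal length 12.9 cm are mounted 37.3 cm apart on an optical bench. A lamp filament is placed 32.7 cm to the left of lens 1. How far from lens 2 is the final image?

11.1 cm

Lens 1: 1/d_i1 = 1/f₁ − 1/d_o1 = 1/(16.0) − 1/(32.7) = 0.03192, so d_i1 = 31.33 cm.
The intermediate image is 31.33 cm to the right of lens 1, which is 37.3 − (31.33) = 5.970 cm to the left of lens 2, so d_o2 = +5.970 cm.
Lens 2: 1/d_i2 = 1/f₂ − 1/d_o2 = 1/(12.9) − 1/(5.970) = -0.08998, so d_i2 = -11.1 cm.
The final image is virtual, 11.1 cm to the left of lens 2 (overall magnification ≈ -1.8).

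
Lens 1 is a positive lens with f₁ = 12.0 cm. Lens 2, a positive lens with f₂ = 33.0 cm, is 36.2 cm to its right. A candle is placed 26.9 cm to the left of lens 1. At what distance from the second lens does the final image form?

Lens 1: 1/d_i1 = 1/f₁ − 1/d_o1 = 1/(12.0) − 1/(26.9) = 0.04616, so d_i1 = 21.66 cm.
The intermediate image is 21.66 cm to the right of lens 1, which is 36.2 − (21.66) = 14.54 cm to the left of lens 2, so d_o2 = +14.54 cm.
Lens 2: 1/d_i2 = 1/f₂ − 1/d_o2 = 1/(33.0) − 1/(14.54) = -0.03847, so d_i2 = -26.0 cm.
The final image is virtual, 26.0 cm to the left of lens 2 (overall magnification ≈ -1.4).

26.0 cm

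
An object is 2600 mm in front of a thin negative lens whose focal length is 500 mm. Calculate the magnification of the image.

For a negative lens, f = -500 mm.
1/d_i = 1/f − 1/d_o = 1/(-500.0) − 1/(2600) = -0.002385, so d_i = -419.4 mm.
m = −d_i/d_o = −(-419.4)/(2600) = +0.161.
The image is virtual, upright and reduced, on the same side as the object.

m = +0.161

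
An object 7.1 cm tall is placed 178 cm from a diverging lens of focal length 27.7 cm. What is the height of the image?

For a diverging lens, f = -27.7 cm.
1/d_i = 1/f − 1/d_o = 1/(-27.70) − 1/(178) = -0.04172, so d_i = -23.97 cm.
m = −d_i/d_o = +0.1347.
|h_i| = |m|·h_o = 0.1347 × 7.1 = 0.956 cm. The image is virtual, upright and reduced, on the same side as the object.

0.956 cm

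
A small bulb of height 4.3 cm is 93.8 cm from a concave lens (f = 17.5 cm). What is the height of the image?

0.676 cm

For a concave lens, f = -17.5 cm.
1/d_i = 1/f − 1/d_o = 1/(-17.50) − 1/(93.8) = -0.06780, so d_i = -14.75 cm.
m = −d_i/d_o = +0.1572.
|h_i| = |m|·h_o = 0.1572 × 4.3 = 0.676 cm. The image is virtual, upright and reduced, on the same side as the object.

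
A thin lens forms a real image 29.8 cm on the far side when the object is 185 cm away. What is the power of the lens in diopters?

d_i = +29.8 cm.
1/f = 1/d_o + 1/d_i = 1/(185) + 1/(29.8) = 0.03896 cm⁻¹.
f = 25.67 cm = 0.2567 m, so P = 1/f = +3.90 D.

P = +3.90 D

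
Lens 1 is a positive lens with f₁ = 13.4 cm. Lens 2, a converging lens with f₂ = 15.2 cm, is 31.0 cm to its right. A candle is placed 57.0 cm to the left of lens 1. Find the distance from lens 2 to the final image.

119 cm

Lens 1: 1/d_i1 = 1/f₁ − 1/d_o1 = 1/(13.4) − 1/(57.0) = 0.05708, so d_i1 = 17.52 cm.
The intermediate image is 17.52 cm to the right of lens 1, which is 31.0 − (17.52) = 13.48 cm to the left of lens 2, so d_o2 = +13.48 cm.
Lens 2: 1/d_i2 = 1/f₂ − 1/d_o2 = 1/(15.2) − 1/(13.48) = -0.008395, so d_i2 = -119 cm.
The final image is virtual, 119 cm to the left of lens 2 (overall magnification ≈ -2.7).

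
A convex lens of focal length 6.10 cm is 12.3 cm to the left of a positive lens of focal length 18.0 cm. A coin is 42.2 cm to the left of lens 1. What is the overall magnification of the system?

Lens 1: 1/d_i1 = 1/(6.10) − 1/(42.2) = 0.1402, so d_i1 = 7.131 cm; m₁ = −d_i1/d_o1 = -0.1690.
d_o2 = 12.3 − (7.131) = 5.169 cm.
Lens 2: 1/d_i2 = 1/(18.0) − 1/(5.169) = -0.1379, so d_i2 = -7.251 cm; m₂ = −d_i2/d_o2 = +1.403.
m = m₁·m₂ = (-0.1690)(+1.403) = -0.237.

m = -0.237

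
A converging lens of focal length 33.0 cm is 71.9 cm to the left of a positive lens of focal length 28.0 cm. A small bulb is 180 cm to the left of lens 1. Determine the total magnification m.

Lens 1: 1/d_i1 = 1/(33.0) − 1/(180) = 0.02475, so d_i1 = 40.41 cm; m₁ = −d_i1/d_o1 = -0.2245.
d_o2 = 71.9 − (40.41) = 31.49 cm.
Lens 2: 1/d_i2 = 1/(28.0) − 1/(31.49) = 0.003958, so d_i2 = 252.6 cm; m₂ = −d_i2/d_o2 = -8.023.
m = m₁·m₂ = (-0.2245)(-8.023) = +1.80.

m = +1.80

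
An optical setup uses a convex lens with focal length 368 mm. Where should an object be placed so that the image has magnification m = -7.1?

m = −d_i/d_o ⇒ d_i = −m·d_o.
1/f = 1/d_o + 1/d_i = 1/d_o − 1/(m·d_o) = (1 − 1/m)/d_o, so d_o = f(1 − 1/m) = (368.0)(1 − 1/(-7.1)) = 420 mm.

420 mm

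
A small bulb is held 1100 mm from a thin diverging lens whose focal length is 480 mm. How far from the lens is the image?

For a diverging lens, f = -480 mm.
Thin-lens equation: 1/v = 1/f − 1/u = 1/(-480.0) − 1/(1100) = -0.002083 − 0.0009091 = -0.002992, so v = -334 mm.
The image is virtual, upright and reduced, on the same side as the object.

334 mm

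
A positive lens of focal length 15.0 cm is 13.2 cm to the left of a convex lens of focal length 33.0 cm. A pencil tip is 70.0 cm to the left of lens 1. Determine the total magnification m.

m = -0.231

Lens 1: 1/d_i1 = 1/(15.0) − 1/(70.0) = 0.05238, so d_i1 = 19.09 cm; m₁ = −d_i1/d_o1 = -0.2727.
d_o2 = 13.2 − (19.09) = -5.890 cm (virtual object).
Lens 2: 1/d_i2 = 1/(33.0) − 1/(-5.890) = 0.2001, so d_i2 = 4.998 cm; m₂ = −d_i2/d_o2 = +0.8485.
m = m₁·m₂ = (-0.2727)(+0.8485) = -0.231.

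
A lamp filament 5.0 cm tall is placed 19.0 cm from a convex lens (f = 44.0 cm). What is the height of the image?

1/d_i = 1/f − 1/d_o = 1/(44.00) − 1/(19.0) = -0.02990, so d_i = -33.44 cm.
m = −d_i/d_o = +1.760.
|h_i| = |m|·h_o = 1.760 × 5.0 = 8.80 cm. The image is virtual, upright and enlarged, on the same side as the object.

8.80 cm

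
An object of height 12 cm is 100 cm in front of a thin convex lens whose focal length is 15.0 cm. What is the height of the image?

2.12 cm

1/d_i = 1/f − 1/d_o = 1/(15.00) − 1/(100) = 0.05667, so d_i = 17.65 cm.
m = −d_i/d_o = -0.1765.
|h_i| = |m|·h_o = 0.1765 × 12 = 2.12 cm. The image is real, inverted and reduced, on the far side of the lens.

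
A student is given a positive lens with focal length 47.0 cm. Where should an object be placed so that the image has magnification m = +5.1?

37.8 cm

m = −d_i/d_o ⇒ d_i = −m·d_o.
1/f = 1/d_o + 1/d_i = 1/d_o − 1/(m·d_o) = (1 − 1/m)/d_o, so d_o = f(1 − 1/m) = (47.00)(1 − 1/(+5.1)) = 37.8 cm.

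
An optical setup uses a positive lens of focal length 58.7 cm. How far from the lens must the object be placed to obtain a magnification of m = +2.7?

m = −d_i/d_o ⇒ d_i = −m·d_o.
1/f = 1/d_o + 1/d_i = 1/d_o − 1/(m·d_o) = (1 − 1/m)/d_o, so d_o = f(1 − 1/m) = (58.70)(1 − 1/(+2.7)) = 37.0 cm.

37.0 cm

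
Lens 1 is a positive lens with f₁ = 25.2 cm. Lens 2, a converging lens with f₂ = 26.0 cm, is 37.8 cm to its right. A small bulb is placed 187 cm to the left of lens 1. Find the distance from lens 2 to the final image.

Lens 1: 1/d_i1 = 1/f₁ − 1/d_o1 = 1/(25.2) − 1/(187) = 0.03433, so d_i1 = 29.12 cm.
The intermediate image is 29.12 cm to the right of lens 1, which is 37.8 − (29.12) = 8.680 cm to the left of lens 2, so d_o2 = +8.680 cm.
Lens 2: 1/d_i2 = 1/f₂ − 1/d_o2 = 1/(26.0) − 1/(8.680) = -0.07675, so d_i2 = -13.0 cm.
The final image is virtual, 13.0 cm to the left of lens 2 (overall magnification ≈ -0.23).

13.0 cm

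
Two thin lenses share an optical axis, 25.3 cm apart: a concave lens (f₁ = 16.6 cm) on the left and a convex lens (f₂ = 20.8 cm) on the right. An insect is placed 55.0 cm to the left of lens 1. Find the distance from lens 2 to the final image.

45.9 cm

Lens 1 is diverging, so f₁ = −16.6 cm.
Lens 1: 1/d_i1 = 1/f₁ − 1/d_o1 = 1/(-16.6) − 1/(55.0) = -0.07842, so d_i1 = -12.75 cm.
The intermediate image is 12.75 cm to the left of lens 1 (virtual), which is 25.3 − (-12.75) = 38.05 cm to the left of lens 2, so d_o2 = +38.05 cm.
Lens 2: 1/d_i2 = 1/f₂ − 1/d_o2 = 1/(20.8) − 1/(38.05) = 0.02180, so d_i2 = 45.9 cm.
The final image is real, 45.9 cm to the right of lens 2 (overall magnification ≈ -0.28).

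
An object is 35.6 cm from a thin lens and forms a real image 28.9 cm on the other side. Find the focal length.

Real image ⇒ d_i = +28.9 cm.
1/f = 1/d_o + 1/d_i = 1/(35.6) + 1/(28.9) = 0.06269, so f = 16.0 cm.
Since f is positive, the thin lens is converging.

f = 16.0 cm (converging)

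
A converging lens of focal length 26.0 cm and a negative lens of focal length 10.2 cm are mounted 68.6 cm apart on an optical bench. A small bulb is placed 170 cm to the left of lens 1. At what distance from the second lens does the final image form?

8.04 cm

Lens 1: 1/d_i1 = 1/f₁ − 1/d_o1 = 1/(26.0) − 1/(170) = 0.03258, so d_i1 = 30.69 cm.
The intermediate image is 30.69 cm to the right of lens 1, which is 68.6 − (30.69) = 37.91 cm to the left of lens 2, so d_o2 = +37.91 cm.
Lens 2 is diverging, so f₂ = −10.2 cm.
Lens 2: 1/d_i2 = 1/f₂ − 1/d_o2 = 1/(-10.2) − 1/(37.91) = -0.1244, so d_i2 = -8.04 cm.
The final image is virtual, 8.04 cm to the left of lens 2 (overall magnification ≈ -0.038).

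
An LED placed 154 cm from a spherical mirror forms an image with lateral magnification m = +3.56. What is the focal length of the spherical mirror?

f = 214 cm (concave)

m = −d_i/d_o ⇒ d_i = −m·d_o = −(+3.56)·(154) = -548.2 cm.
1/f = 1/d_o + 1/d_i = 1/(154) + 1/(-548.2) = 0.004669, so f = 214 cm.
Since f is positive, the spherical mirror is concave.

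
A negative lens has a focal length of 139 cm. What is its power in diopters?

P = -0.719 D

For a negative lens, f = −139 cm.
f = -139 cm = -1.39 m.
P = 1/f = 1/(-1.39 m) = -0.719 D.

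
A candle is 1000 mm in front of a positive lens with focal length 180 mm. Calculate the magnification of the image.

m = -0.220

1/d_i = 1/f − 1/d_o = 1/(180.0) − 1/(1000) = 0.004556, so d_i = 219.5 mm.
m = −d_i/d_o = −(219.5)/(1000) = -0.220.
The image is real, inverted and reduced, on the far side of the lens.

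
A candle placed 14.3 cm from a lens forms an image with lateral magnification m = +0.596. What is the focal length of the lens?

f = -21.1 cm (diverging)

m = −d_i/d_o ⇒ d_i = −m·d_o = −(+0.596)·(14.3) = -8.523 cm.
1/f = 1/d_o + 1/d_i = 1/(14.3) + 1/(-8.523) = -0.04740, so f = -21.1 cm.
Since f is negative, the lens is diverging.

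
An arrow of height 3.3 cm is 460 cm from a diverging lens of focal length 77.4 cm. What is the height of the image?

For a diverging lens, f = -77.4 cm.
1/d_i = 1/f − 1/d_o = 1/(-77.40) − 1/(460) = -0.01509, so d_i = -66.25 cm.
m = −d_i/d_o = +0.1440.
|h_i| = |m|·h_o = 0.1440 × 3.3 = 0.475 cm. The image is virtual, upright and reduced, on the same side as the object.

0.475 cm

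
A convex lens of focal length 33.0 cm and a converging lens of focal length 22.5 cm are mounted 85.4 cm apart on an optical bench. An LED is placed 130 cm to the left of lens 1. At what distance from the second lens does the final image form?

49.6 cm

Lens 1: 1/d_i1 = 1/f₁ − 1/d_o1 = 1/(33.0) − 1/(130) = 0.02261, so d_i1 = 44.23 cm.
The intermediate image is 44.23 cm to the right of lens 1, which is 85.4 − (44.23) = 41.17 cm to the left of lens 2, so d_o2 = +41.17 cm.
Lens 2: 1/d_i2 = 1/f₂ − 1/d_o2 = 1/(22.5) − 1/(41.17) = 0.02015, so d_i2 = 49.6 cm.
The final image is real, 49.6 cm to the right of lens 2 (overall magnification ≈ 0.41).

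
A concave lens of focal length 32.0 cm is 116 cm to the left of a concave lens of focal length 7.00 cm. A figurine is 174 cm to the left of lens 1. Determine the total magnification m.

m = +0.00725

f₁ = −32.0 cm (diverging).
Lens 1: 1/d_i1 = 1/(-32.0) − 1/(174) = -0.03700, so d_i1 = -27.03 cm; m₁ = −d_i1/d_o1 = +0.1553.
d_o2 = 116 − (-27.03) = 143.0 cm.
f₂ = −7.00 cm (diverging).
Lens 2: 1/d_i2 = 1/(-7.00) − 1/(143.0) = -0.1499, so d_i2 = -6.673 cm; m₂ = −d_i2/d_o2 = +0.04667.
m = m₁·m₂ = (+0.1553)(+0.04667) = +0.00725.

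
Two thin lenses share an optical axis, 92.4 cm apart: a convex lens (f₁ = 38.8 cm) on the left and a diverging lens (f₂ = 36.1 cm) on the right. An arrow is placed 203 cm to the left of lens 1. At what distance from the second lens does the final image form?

Lens 1: 1/d_i1 = 1/f₁ − 1/d_o1 = 1/(38.8) − 1/(203) = 0.02085, so d_i1 = 47.97 cm.
The intermediate image is 47.97 cm to the right of lens 1, which is 92.4 − (47.97) = 44.43 cm to the left of lens 2, so d_o2 = +44.43 cm.
Lens 2 is diverging, so f₂ = −36.1 cm.
Lens 2: 1/d_i2 = 1/f₂ − 1/d_o2 = 1/(-36.1) − 1/(44.43) = -0.05021, so d_i2 = -19.9 cm.
The final image is virtual, 19.9 cm to the left of lens 2 (overall magnification ≈ -0.11).

19.9 cm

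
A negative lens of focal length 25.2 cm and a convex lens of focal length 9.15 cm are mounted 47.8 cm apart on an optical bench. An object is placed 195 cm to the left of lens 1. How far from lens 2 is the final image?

10.5 cm

Lens 1 is diverging, so f₁ = −25.2 cm.
Lens 1: 1/d_i1 = 1/f₁ − 1/d_o1 = 1/(-25.2) − 1/(195) = -0.04481, so d_i1 = -22.32 cm.
The intermediate image is 22.32 cm to the left of lens 1 (virtual), which is 47.8 − (-22.32) = 70.12 cm to the left of lens 2, so d_o2 = +70.12 cm.
Lens 2: 1/d_i2 = 1/f₂ − 1/d_o2 = 1/(9.15) − 1/(70.12) = 0.09503, so d_i2 = 10.5 cm.
The final image is real, 10.5 cm to the right of lens 2 (overall magnification ≈ -0.017).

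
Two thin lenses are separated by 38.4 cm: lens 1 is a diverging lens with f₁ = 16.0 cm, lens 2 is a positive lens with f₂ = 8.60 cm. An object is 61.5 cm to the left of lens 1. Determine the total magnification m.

m = -0.0418

f₁ = −16.0 cm (diverging).
Lens 1: 1/d_i1 = 1/(-16.0) − 1/(61.5) = -0.07876, so d_i1 = -12.70 cm; m₁ = −d_i1/d_o1 = +0.2065.
d_o2 = 38.4 − (-12.70) = 51.10 cm.
Lens 2: 1/d_i2 = 1/(8.60) − 1/(51.10) = 0.09671, so d_i2 = 10.34 cm; m₂ = −d_i2/d_o2 = -0.2024.
m = m₁·m₂ = (+0.2065)(-0.2024) = -0.0418.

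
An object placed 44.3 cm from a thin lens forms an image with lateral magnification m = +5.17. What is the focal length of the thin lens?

m = −d_i/d_o ⇒ d_i = −m·d_o = −(+5.17)·(44.3) = -229.0 cm.
1/f = 1/d_o + 1/d_i = 1/(44.3) + 1/(-229.0) = 0.01821, so f = 54.9 cm.
Since f is positive, the thin lens is converging.

f = 54.9 cm (converging)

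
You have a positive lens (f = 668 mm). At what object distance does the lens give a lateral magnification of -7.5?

757 mm

m = −d_i/d_o ⇒ d_i = −m·d_o.
1/f = 1/d_o + 1/d_i = 1/d_o − 1/(m·d_o) = (1 − 1/m)/d_o, so d_o = f(1 − 1/m) = (668.0)(1 − 1/(-7.5)) = 757 mm.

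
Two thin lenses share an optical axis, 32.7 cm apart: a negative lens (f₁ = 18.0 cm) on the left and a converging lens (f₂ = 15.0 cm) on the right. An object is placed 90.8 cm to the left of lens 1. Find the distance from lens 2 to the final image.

Lens 1 is diverging, so f₁ = −18.0 cm.
Lens 1: 1/d_i1 = 1/f₁ − 1/d_o1 = 1/(-18.0) − 1/(90.8) = -0.06657, so d_i1 = -15.02 cm.
The intermediate image is 15.02 cm to the left of lens 1 (virtual), which is 32.7 − (-15.02) = 47.72 cm to the left of lens 2, so d_o2 = +47.72 cm.
Lens 2: 1/d_i2 = 1/f₂ − 1/d_o2 = 1/(15.0) − 1/(47.72) = 0.04571, so d_i2 = 21.9 cm.
The final image is real, 21.9 cm to the right of lens 2 (overall magnification ≈ -0.076).

21.9 cm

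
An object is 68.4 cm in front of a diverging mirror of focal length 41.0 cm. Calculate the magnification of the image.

For a diverging mirror, f = -41.0 cm.
1/d_i = 1/f − 1/d_o = 1/(-41.00) − 1/(68.4) = -0.03901, so d_i = -25.63 cm.
m = −d_i/d_o = −(-25.63)/(68.4) = +0.375.
The image is virtual, upright and reduced, behind the mirror.

m = +0.375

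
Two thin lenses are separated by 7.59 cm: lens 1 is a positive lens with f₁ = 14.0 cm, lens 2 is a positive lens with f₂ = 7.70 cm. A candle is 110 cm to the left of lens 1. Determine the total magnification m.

Lens 1: 1/d_i1 = 1/(14.0) − 1/(110) = 0.06234, so d_i1 = 16.04 cm; m₁ = −d_i1/d_o1 = -0.1458.
d_o2 = 7.59 − (16.04) = -8.450 cm (virtual object).
Lens 2: 1/d_i2 = 1/(7.70) − 1/(-8.450) = 0.2482, so d_i2 = 4.029 cm; m₂ = −d_i2/d_o2 = +0.4768.
m = m₁·m₂ = (-0.1458)(+0.4768) = -0.0695.

m = -0.0695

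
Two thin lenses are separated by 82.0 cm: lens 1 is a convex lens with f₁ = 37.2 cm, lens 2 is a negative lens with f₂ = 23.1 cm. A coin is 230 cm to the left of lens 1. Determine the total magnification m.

Lens 1: 1/d_i1 = 1/(37.2) − 1/(230) = 0.02253, so d_i1 = 44.38 cm; m₁ = −d_i1/d_o1 = -0.1930.
d_o2 = 82.0 − (44.38) = 37.62 cm.
f₂ = −23.1 cm (diverging).
Lens 2: 1/d_i2 = 1/(-23.1) − 1/(37.62) = -0.06987, so d_i2 = -14.31 cm; m₂ = −d_i2/d_o2 = +0.3804.
m = m₁·m₂ = (-0.1930)(+0.3804) = -0.0734.

m = -0.0734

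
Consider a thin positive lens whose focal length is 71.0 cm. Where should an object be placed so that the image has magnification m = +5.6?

m = −d_i/d_o ⇒ d_i = −m·d_o.
1/f = 1/d_o + 1/d_i = 1/d_o − 1/(m·d_o) = (1 − 1/m)/d_o, so d_o = f(1 − 1/m) = (71.00)(1 − 1/(+5.6)) = 58.3 cm.

58.3 cm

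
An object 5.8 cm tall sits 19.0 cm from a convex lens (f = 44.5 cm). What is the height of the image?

10.1 cm

1/d_i = 1/f − 1/d_o = 1/(44.50) − 1/(19.0) = -0.03016, so d_i = -33.16 cm.
m = −d_i/d_o = +1.745.
|h_i| = |m|·h_o = 1.745 × 5.8 = 10.1 cm. The image is virtual, upright and enlarged, on the same side as the object.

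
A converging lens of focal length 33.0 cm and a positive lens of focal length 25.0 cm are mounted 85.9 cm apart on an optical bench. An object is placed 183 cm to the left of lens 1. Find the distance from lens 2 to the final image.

Lens 1: 1/d_i1 = 1/f₁ − 1/d_o1 = 1/(33.0) − 1/(183) = 0.02484, so d_i1 = 40.26 cm.
The intermediate image is 40.26 cm to the right of lens 1, which is 85.9 − (40.26) = 45.64 cm to the left of lens 2, so d_o2 = +45.64 cm.
Lens 2: 1/d_i2 = 1/f₂ − 1/d_o2 = 1/(25.0) − 1/(45.64) = 0.01809, so d_i2 = 55.3 cm.
The final image is real, 55.3 cm to the right of lens 2 (overall magnification ≈ 0.27).

55.3 cm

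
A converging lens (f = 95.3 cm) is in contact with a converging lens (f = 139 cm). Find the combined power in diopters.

P₁ = 1/f₁ = 1/(0.953 m) = +1.049 D; P₂ = 1/f₂ = 1/(1.39 m) = +0.7194 D.
For thin lenses in contact, P = P₁ + P₂ = (+1.049) + (+0.7194) = +1.77 D.

P = +1.77 D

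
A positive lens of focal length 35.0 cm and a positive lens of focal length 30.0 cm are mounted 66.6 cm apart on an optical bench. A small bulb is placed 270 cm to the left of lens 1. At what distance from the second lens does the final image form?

Lens 1: 1/d_i1 = 1/f₁ − 1/d_o1 = 1/(35.0) − 1/(270) = 0.02487, so d_i1 = 40.21 cm.
The intermediate image is 40.21 cm to the right of lens 1, which is 66.6 − (40.21) = 26.39 cm to the left of lens 2, so d_o2 = +26.39 cm.
Lens 2: 1/d_i2 = 1/f₂ − 1/d_o2 = 1/(30.0) − 1/(26.39) = -0.004560, so d_i2 = -219 cm.
The final image is virtual, 219 cm to the left of lens 2 (overall magnification ≈ -1.2).

219 cm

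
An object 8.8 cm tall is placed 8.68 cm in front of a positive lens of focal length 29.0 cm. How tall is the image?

12.6 cm

1/d_i = 1/f − 1/d_o = 1/(29.00) − 1/(8.68) = -0.08072, so d_i = -12.39 cm.
m = −d_i/d_o = +1.427.
|h_i| = |m|·h_o = 1.427 × 8.8 = 12.6 cm. The image is virtual, upright and enlarged, on the same side as the object.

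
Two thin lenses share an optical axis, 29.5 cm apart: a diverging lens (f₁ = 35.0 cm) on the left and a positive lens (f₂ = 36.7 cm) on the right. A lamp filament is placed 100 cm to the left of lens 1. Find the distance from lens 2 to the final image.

109 cm

Lens 1 is diverging, so f₁ = −35.0 cm.
Lens 1: 1/d_i1 = 1/f₁ − 1/d_o1 = 1/(-35.0) − 1/(100) = -0.03857, so d_i1 = -25.93 cm.
The intermediate image is 25.93 cm to the left of lens 1 (virtual), which is 29.5 − (-25.93) = 55.43 cm to the left of lens 2, so d_o2 = +55.43 cm.
Lens 2: 1/d_i2 = 1/f₂ − 1/d_o2 = 1/(36.7) − 1/(55.43) = 0.009207, so d_i2 = 109 cm.
The final image is real, 109 cm to the right of lens 2 (overall magnification ≈ -0.51).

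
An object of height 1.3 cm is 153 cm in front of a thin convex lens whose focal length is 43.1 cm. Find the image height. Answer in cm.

0.510 cm

1/d_i = 1/f − 1/d_o = 1/(43.10) − 1/(153) = 0.01667, so d_i = 60.00 cm.
m = −d_i/d_o = -0.3922.
|h_i| = |m|·h_o = 0.3922 × 1.3 = 0.510 cm. The image is real, inverted and reduced, on the far side of the lens.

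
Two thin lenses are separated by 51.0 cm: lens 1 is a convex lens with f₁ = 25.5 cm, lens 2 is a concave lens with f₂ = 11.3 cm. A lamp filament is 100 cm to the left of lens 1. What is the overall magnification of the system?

Lens 1: 1/d_i1 = 1/(25.5) − 1/(100) = 0.02922, so d_i1 = 34.23 cm; m₁ = −d_i1/d_o1 = -0.3423.
d_o2 = 51.0 − (34.23) = 16.77 cm.
f₂ = −11.3 cm (diverging).
Lens 2: 1/d_i2 = 1/(-11.3) − 1/(16.77) = -0.1481, so d_i2 = -6.751 cm; m₂ = −d_i2/d_o2 = +0.4026.
m = m₁·m₂ = (-0.3423)(+0.4026) = -0.138.

m = -0.138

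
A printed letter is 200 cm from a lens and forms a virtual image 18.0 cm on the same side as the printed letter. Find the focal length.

Virtual image ⇒ d_i = −18.0 cm.
1/f = 1/d_o + 1/d_i = 1/(200) + 1/(-18.0) = -0.05056, so f = -19.8 cm.
Since f is negative, the lens is diverging.

f = -19.8 cm (diverging)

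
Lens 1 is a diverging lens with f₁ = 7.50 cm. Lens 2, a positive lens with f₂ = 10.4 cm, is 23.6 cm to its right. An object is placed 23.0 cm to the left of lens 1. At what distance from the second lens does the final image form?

16.1 cm

Lens 1 is diverging, so f₁ = −7.50 cm.
Lens 1: 1/d_i1 = 1/f₁ − 1/d_o1 = 1/(-7.50) − 1/(23.0) = -0.1768, so d_i1 = -5.656 cm.
The intermediate image is 5.656 cm to the left of lens 1 (virtual), which is 23.6 − (-5.656) = 29.26 cm to the left of lens 2, so d_o2 = +29.26 cm.
Lens 2: 1/d_i2 = 1/f₂ − 1/d_o2 = 1/(10.4) − 1/(29.26) = 0.06198, so d_i2 = 16.1 cm.
The final image is real, 16.1 cm to the right of lens 2 (overall magnification ≈ -0.14).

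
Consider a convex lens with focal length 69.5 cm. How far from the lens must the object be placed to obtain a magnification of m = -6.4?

80.4 cm

m = −d_i/d_o ⇒ d_i = −m·d_o.
1/f = 1/d_o + 1/d_i = 1/d_o − 1/(m·d_o) = (1 − 1/m)/d_o, so d_o = f(1 − 1/m) = (69.50)(1 − 1/(-6.4)) = 80.4 cm.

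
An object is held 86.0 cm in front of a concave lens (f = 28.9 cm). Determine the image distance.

21.6 cm

For a concave lens, f = -28.9 cm.
Lens equation: 1/v = 1/f − 1/u = 1/(-28.90) − 1/(86.0) = -0.03460 − 0.01163 = -0.04623, so v = -21.6 cm.
The image is virtual, upright and reduced, on the same side as the object.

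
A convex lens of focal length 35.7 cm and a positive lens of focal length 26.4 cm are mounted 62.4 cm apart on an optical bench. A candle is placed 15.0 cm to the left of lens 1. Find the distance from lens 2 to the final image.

37.7 cm

Lens 1: 1/d_i1 = 1/f₁ − 1/d_o1 = 1/(35.7) − 1/(15.0) = -0.03866, so d_i1 = -25.87 cm.
The intermediate image is 25.87 cm to the left of lens 1 (virtual), which is 62.4 − (-25.87) = 88.27 cm to the left of lens 2, so d_o2 = +88.27 cm.
Lens 2: 1/d_i2 = 1/f₂ − 1/d_o2 = 1/(26.4) − 1/(88.27) = 0.02655, so d_i2 = 37.7 cm.
The final image is real, 37.7 cm to the right of lens 2 (overall magnification ≈ -0.74).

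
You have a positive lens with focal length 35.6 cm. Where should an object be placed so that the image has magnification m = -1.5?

59.3 cm

m = −d_i/d_o ⇒ d_i = −m·d_o.
1/f = 1/d_o + 1/d_i = 1/d_o − 1/(m·d_o) = (1 − 1/m)/d_o, so d_o = f(1 − 1/m) = (35.60)(1 − 1/(-1.5)) = 59.3 cm.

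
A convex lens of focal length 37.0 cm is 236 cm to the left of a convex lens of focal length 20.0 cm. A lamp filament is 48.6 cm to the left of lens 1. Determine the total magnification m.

m = +1.05

Lens 1: 1/d_i1 = 1/(37.0) − 1/(48.6) = 0.006451, so d_i1 = 155.0 cm; m₁ = −d_i1/d_o1 = -3.189.
d_o2 = 236 − (155.0) = 81.00 cm.
Lens 2: 1/d_i2 = 1/(20.0) − 1/(81.00) = 0.03765, so d_i2 = 26.56 cm; m₂ = −d_i2/d_o2 = -0.3279.
m = m₁·m₂ = (-3.189)(-0.3279) = +1.05.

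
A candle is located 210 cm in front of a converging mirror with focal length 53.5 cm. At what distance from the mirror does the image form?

71.8 cm

Mirror equation: 1/v = 1/f − 1/u = 1/(53.50) − 1/(210) = 0.01869 − 0.004762 = 0.01393, so v = 71.8 cm.
The image is real, inverted and reduced, in front of the mirror.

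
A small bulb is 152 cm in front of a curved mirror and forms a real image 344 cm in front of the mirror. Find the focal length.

f = 105 cm (concave)

Real image ⇒ d_i = +344 cm.
1/f = 1/d_o + 1/d_i = 1/(152) + 1/(344) = 0.009486, so f = 105 cm.
Since f is positive, the curved mirror is concave.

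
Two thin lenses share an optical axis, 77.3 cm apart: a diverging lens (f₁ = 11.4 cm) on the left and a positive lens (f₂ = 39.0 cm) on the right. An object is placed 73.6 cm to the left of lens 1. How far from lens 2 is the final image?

Lens 1 is diverging, so f₁ = −11.4 cm.
Lens 1: 1/d_i1 = 1/f₁ − 1/d_o1 = 1/(-11.4) − 1/(73.6) = -0.1013, so d_i1 = -9.871 cm.
The intermediate image is 9.871 cm to the left of lens 1 (virtual), which is 77.3 − (-9.871) = 87.17 cm to the left of lens 2, so d_o2 = +87.17 cm.
Lens 2: 1/d_i2 = 1/f₂ − 1/d_o2 = 1/(39.0) − 1/(87.17) = 0.01417, so d_i2 = 70.6 cm.
The final image is real, 70.6 cm to the right of lens 2 (overall magnification ≈ -0.11).

70.6 cm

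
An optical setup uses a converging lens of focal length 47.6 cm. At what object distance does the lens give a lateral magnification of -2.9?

m = −d_i/d_o ⇒ d_i = −m·d_o.
1/f = 1/d_o + 1/d_i = 1/d_o − 1/(m·d_o) = (1 − 1/m)/d_o, so d_o = f(1 − 1/m) = (47.60)(1 − 1/(-2.9)) = 64.0 cm.

64.0 cm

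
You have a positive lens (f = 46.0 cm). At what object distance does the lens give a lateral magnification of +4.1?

m = −d_i/d_o ⇒ d_i = −m·d_o.
1/f = 1/d_o + 1/d_i = 1/d_o − 1/(m·d_o) = (1 − 1/m)/d_o, so d_o = f(1 − 1/m) = (46.00)(1 − 1/(+4.1)) = 34.8 cm.

34.8 cm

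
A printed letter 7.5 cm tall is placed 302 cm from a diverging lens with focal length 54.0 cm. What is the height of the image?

For a diverging lens, f = -54.0 cm.
1/d_i = 1/f − 1/d_o = 1/(-54.00) − 1/(302) = -0.02183, so d_i = -45.81 cm.
m = −d_i/d_o = +0.1517.
|h_i| = |m|·h_o = 0.1517 × 7.5 = 1.14 cm. The image is virtual, upright and reduced, on the same side as the object.

1.14 cm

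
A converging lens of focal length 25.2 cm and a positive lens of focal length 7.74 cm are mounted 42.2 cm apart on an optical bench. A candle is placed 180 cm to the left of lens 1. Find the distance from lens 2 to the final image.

19.4 cm

Lens 1: 1/d_i1 = 1/f₁ − 1/d_o1 = 1/(25.2) − 1/(180) = 0.03413, so d_i1 = 29.30 cm.
The intermediate image is 29.30 cm to the right of lens 1, which is 42.2 − (29.30) = 12.90 cm to the left of lens 2, so d_o2 = +12.90 cm.
Lens 2: 1/d_i2 = 1/f₂ − 1/d_o2 = 1/(7.74) − 1/(12.90) = 0.05168, so d_i2 = 19.4 cm.
The final image is real, 19.4 cm to the right of lens 2 (overall magnification ≈ 0.24).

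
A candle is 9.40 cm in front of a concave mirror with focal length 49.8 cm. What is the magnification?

m = +1.23

1/d_i = 1/f − 1/d_o = 1/(49.80) − 1/(9.40) = -0.08630, so d_i = -11.59 cm.
m = −d_i/d_o = −(-11.59)/(9.40) = +1.23.
The image is virtual, upright and enlarged, behind the mirror.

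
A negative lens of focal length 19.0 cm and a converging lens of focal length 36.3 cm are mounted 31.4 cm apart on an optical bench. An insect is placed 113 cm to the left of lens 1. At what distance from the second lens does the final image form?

Lens 1 is diverging, so f₁ = −19.0 cm.
Lens 1: 1/d_i1 = 1/f₁ − 1/d_o1 = 1/(-19.0) − 1/(113) = -0.06148, so d_i1 = -16.27 cm.
The intermediate image is 16.27 cm to the left of lens 1 (virtual), which is 31.4 − (-16.27) = 47.67 cm to the left of lens 2, so d_o2 = +47.67 cm.
Lens 2: 1/d_i2 = 1/f₂ − 1/d_o2 = 1/(36.3) − 1/(47.67) = 0.006571, so d_i2 = 152 cm.
The final image is real, 152 cm to the right of lens 2 (overall magnification ≈ -0.46).

152 cm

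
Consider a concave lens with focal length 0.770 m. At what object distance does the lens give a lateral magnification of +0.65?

For a concave lens, f = -0.770 m.
m = −d_i/d_o ⇒ d_i = −m·d_o.
1/f = 1/d_o + 1/d_i = 1/d_o − 1/(m·d_o) = (1 − 1/m)/d_o, so d_o = f(1 − 1/m) = (-0.7700)(1 − 1/(+0.65)) = 0.415 m.

0.415 m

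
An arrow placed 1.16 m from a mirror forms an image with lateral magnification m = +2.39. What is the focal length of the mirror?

f = 1.99 m (concave)

m = −d_i/d_o ⇒ d_i = −m·d_o = −(+2.39)·(1.16) = -2.772 m.
1/f = 1/d_o + 1/d_i = 1/(1.16) + 1/(-2.772) = 0.5013, so f = 1.99 m.
Since f is positive, the mirror is concave.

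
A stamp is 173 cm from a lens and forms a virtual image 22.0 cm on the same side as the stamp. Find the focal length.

Virtual image ⇒ d_i = −22.0 cm.
1/f = 1/d_o + 1/d_i = 1/(173) + 1/(-22.0) = -0.03967, so f = -25.2 cm.
Since f is negative, the lens is diverging.

f = -25.2 cm (diverging)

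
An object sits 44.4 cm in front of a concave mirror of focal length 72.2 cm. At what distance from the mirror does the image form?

115 cm

Mirror equation: 1/d_i = 1/f − 1/d_o = 1/(72.20) − 1/(44.4) = 0.01385 − 0.02252 = -0.008672, so d_i = -115 cm.
The image is virtual, upright and enlarged, behind the mirror.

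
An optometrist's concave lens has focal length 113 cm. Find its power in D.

P = -0.885 D

For a concave lens, f = −113 cm.
f = -113 cm = -1.13 m.
P = 1/f = 1/(-1.13 m) = -0.885 D.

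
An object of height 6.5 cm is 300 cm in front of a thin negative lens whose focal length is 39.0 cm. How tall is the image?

For a negative lens, f = -39.0 cm.
1/d_i = 1/f − 1/d_o = 1/(-39.00) − 1/(300) = -0.02897, so d_i = -34.51 cm.
m = −d_i/d_o = +0.1150.
|h_i| = |m|·h_o = 0.1150 × 6.5 = 0.748 cm. The image is virtual, upright and reduced, on the same side as the object.

0.748 cm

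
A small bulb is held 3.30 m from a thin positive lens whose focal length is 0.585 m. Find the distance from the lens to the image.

0.711 m

Lens equation: 1/d_i = 1/f − 1/d_o = 1/(0.5850) − 1/(3.30) = 1.709 − 0.3030 = 1.406, so d_i = 0.711 m.
The image is real, inverted and reduced, on the far side of the lens.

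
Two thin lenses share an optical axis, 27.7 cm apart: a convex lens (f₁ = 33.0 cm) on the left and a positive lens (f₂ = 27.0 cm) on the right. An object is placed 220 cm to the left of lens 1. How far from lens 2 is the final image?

Lens 1: 1/d_i1 = 1/f₁ − 1/d_o1 = 1/(33.0) − 1/(220) = 0.02576, so d_i1 = 38.82 cm.
The intermediate image is 38.82 cm to the right of lens 1, which lies 11.12 cm to the right of lens 2 — a virtual object — so d_o2 = −11.12 cm.
Lens 2: 1/d_i2 = 1/f₂ − 1/d_o2 = 1/(27.0) − 1/(-11.12) = 0.1270, so d_i2 = 7.88 cm.
The final image is real, 7.88 cm to the right of lens 2 (overall magnification ≈ -0.12).

7.88 cm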